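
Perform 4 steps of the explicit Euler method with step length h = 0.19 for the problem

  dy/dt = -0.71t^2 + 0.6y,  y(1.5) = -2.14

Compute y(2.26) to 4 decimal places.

Euler: y_{n+1} = y_n + h·f(t_n, y_n).
t=1.500000, y=-2.140000: f=-2.881500 → y ← -2.140000 + 0.19·(-2.881500) = -2.687485
t=1.690000, y=-2.687485: f=-3.640322 → y ← -2.687485 + 0.19·(-3.640322) = -3.379146
t=1.880000, y=-3.379146: f=-4.536912 → y ← -3.379146 + 0.19·(-4.536912) = -4.241159
t=2.070000, y=-4.241159: f=-5.586975 → y ← -4.241159 + 0.19·(-5.586975) = -5.302685
y(2.26) ≈ -5.3027

-5.3027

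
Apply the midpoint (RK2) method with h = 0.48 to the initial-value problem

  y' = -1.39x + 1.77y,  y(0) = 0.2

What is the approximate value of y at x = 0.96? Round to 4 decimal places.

0.0069

Midpoint: k1 = f(x_n, y_n); k2 = f(x_n + h/2, y_n + (h/2)·k1); y_{n+1} = y_n + h·k2.
x=0.000000, y=0.200000:
  k1 = f(0.000000, 0.200000) = 0.354000
  k2 = f(0.240000, 0.284960) = 0.170779
  y ← 0.200000 + 0.48·0.170779 = 0.281974
x=0.480000, y=0.281974:
  k1 = f(0.480000, 0.281974) = -0.168106
  k2 = f(0.720000, 0.241629) = -0.573117
  y ← 0.281974 + 0.48·(-0.573117) = 0.006878
y(0.96) ≈ 0.0069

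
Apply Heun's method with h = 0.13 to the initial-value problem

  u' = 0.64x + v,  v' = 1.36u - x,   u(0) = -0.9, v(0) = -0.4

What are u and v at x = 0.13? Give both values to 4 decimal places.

Heun on (u,v): k1 = f(x_n, state_n); k2 = f(x_n + h, state_n + h·k1); state_{n+1} = state_n + (h/2)·(k1 + k2).
0.000000: (-0.900000, -0.400000)
  k1 = (-0.400000, -1.224000)
  predictor → (-0.952000, -0.559120)
  k2 = (-0.475920, -1.424720)
  → (-0.956935, -0.572167)
(u(0.13), v(0.13)) ≈ (-0.9569, -0.5722)

-0.9569, -0.5722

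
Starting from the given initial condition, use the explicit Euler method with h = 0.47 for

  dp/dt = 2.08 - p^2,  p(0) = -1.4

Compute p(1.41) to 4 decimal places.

-0.9301

Euler: p_{n+1} = p_n + h·f(t_n, p_n).
t=0.000000, p=-1.400000: f=0.120000 → p ← -1.400000 + 0.47·0.120000 = -1.343600
t=0.470000, p=-1.343600: f=0.274739 → p ← -1.343600 + 0.47·0.274739 = -1.214473
t=0.940000, p=-1.214473: f=0.605056 → p ← -1.214473 + 0.47·0.605056 = -0.930096
p(1.41) ≈ -0.9301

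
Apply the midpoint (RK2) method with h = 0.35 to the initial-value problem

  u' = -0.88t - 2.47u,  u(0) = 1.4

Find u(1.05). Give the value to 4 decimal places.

Midpoint: k1 = f(t_n, u_n); k2 = f(t_n + h/2, u_n + (h/2)·k1); u_{n+1} = u_n + h·k2.
t=0.000000, u=1.400000:
  k1 = f(0.000000, 1.400000) = -3.458000
  k2 = f(0.175000, 0.794850) = -2.117279
  u ← 1.400000 + 0.35·(-2.117279) = 0.658952
t=0.350000, u=0.658952:
  k1 = f(0.350000, 0.658952) = -1.935612
  k2 = f(0.525000, 0.320220) = -1.252944
  u ← 0.658952 + 0.35·(-1.252944) = 0.220422
t=0.700000, u=0.220422:
  k1 = f(0.700000, 0.220422) = -1.160442
  k2 = f(0.875000, 0.017345) = -0.812841
  u ← 0.220422 + 0.35·(-0.812841) = -0.064072
u(1.05) ≈ -0.0641

-0.0641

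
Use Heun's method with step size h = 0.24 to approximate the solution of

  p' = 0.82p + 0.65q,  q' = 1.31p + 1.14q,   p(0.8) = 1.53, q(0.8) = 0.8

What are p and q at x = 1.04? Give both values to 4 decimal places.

2.0524, 1.6626

Heun on (p,q): k1 = f(x_n, state_n); k2 = f(x_n + h, state_n + h·k1); state_{n+1} = state_n + (h/2)·(k1 + k2).
0.800000: (1.530000, 0.800000)
  k1 = (1.774600, 2.916300)
  predictor → (1.955904, 1.499912)
  k2 = (2.578784, 4.272134)
  → (2.052406, 1.662612)
(p(1.04), q(1.04)) ≈ (2.0524, 1.6626)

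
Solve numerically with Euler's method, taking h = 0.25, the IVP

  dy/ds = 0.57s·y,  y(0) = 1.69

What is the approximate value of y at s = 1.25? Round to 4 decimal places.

Euler: y_{n+1} = y_n + h·f(s_n, y_n).
s=0.000000, y=1.690000: f=0.000000 → y ← 1.690000 + 0.25·0.000000 = 1.690000
s=0.250000, y=1.690000: f=0.240825 → y ← 1.690000 + 0.25·0.240825 = 1.750206
s=0.500000, y=1.750206: f=0.498809 → y ← 1.750206 + 0.25·0.498809 = 1.874908
s=0.750000, y=1.874908: f=0.801523 → y ← 1.874908 + 0.25·0.801523 = 2.075289
s=1.000000, y=2.075289: f=1.182915 → y ← 2.075289 + 0.25·1.182915 = 2.371018
y(1.25) ≈ 2.3710

2.3710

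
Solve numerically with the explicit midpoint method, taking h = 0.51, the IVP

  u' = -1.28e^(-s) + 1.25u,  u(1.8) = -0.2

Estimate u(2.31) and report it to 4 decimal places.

Midpoint: k1 = f(s_n, u_n); k2 = f(s_n + h/2, u_n + (h/2)·k1); u_{n+1} = u_n + h·k2.
s=1.800000, u=-0.200000:
  k1 = f(1.800000, -0.200000) = -0.461583
  k2 = f(2.055000, -0.317704) = -0.561088
  u ← -0.200000 + 0.51·(-0.561088) = -0.486155
u(2.31) ≈ -0.4862

-0.4862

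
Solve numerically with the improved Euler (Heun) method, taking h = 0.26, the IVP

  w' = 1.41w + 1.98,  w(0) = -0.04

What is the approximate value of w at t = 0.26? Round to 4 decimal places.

0.5518

Heun: k1 = f(t_n, w_n); k2 = f(t_n + h, w_n + h·k1); w_{n+1} = w_n + (h/2)·(k1 + k2).
t=0.000000, w=-0.040000:
  k1 = f(0.000000, -0.040000) = 1.923600
  k2 = f(0.260000, 0.460136) = 2.628792
  w ← -0.040000 + (0.26/2)·(1.923600 + 2.628792) = 0.551811
w(0.26) ≈ 0.5518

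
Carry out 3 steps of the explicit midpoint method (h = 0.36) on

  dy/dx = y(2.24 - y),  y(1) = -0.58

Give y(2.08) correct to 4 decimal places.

Midpoint: k1 = f(x_n, y_n); k2 = f(x_n + h/2, y_n + (h/2)·k1); y_{n+1} = y_n + h·k2.
x=1.000000, y=-0.580000:
  k1 = f(1.000000, -0.580000) = -1.635600
  k2 = f(1.180000, -0.874408) = -2.723263
  y ← -0.580000 + 0.36·(-2.723263) = -1.560375
x=1.360000, y=-1.560375:
  k1 = f(1.360000, -1.560375) = -5.930009
  k2 = f(1.540000, -2.627776) = -12.791428
  y ← -1.560375 + 0.36·(-12.791428) = -6.165289
x=1.720000, y=-6.165289:
  k1 = f(1.720000, -6.165289) = -51.821033
  k2 = f(1.900000, -15.493075) = -274.739852
  y ← -6.165289 + 0.36·(-274.739852) = -105.071636
y(2.08) ≈ -105.0716

-105.0716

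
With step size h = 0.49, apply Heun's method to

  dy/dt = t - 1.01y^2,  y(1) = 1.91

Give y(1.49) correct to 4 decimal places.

1.5299

Heun: k1 = f(t_n, y_n); k2 = f(t_n + h, y_n + h·k1); y_{n+1} = y_n + (h/2)·(k1 + k2).
t=1.000000, y=1.910000:
  k1 = f(1.000000, 1.910000) = -2.684581
  k2 = f(1.490000, 0.594555) = 1.132969
  y ← 1.910000 + (0.49/2)·(-2.684581 + 1.132969) = 1.529855
y(1.49) ≈ 1.5299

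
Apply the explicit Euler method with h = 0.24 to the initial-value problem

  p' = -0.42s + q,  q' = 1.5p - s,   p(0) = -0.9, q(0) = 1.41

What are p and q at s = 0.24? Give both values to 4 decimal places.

-0.5616, 1.0860

Euler on (p,q): p_{n+1} = p_n + h·p', q_{n+1} = q_n + h·q'.
0.000000: (-0.900000, 1.410000); f=(1.410000, -1.350000) → (-0.561600, 1.086000)
(p(0.24), q(0.24)) ≈ (-0.5616, 1.0860)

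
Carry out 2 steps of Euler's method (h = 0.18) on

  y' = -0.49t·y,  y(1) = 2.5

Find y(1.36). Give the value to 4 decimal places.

Euler: y_{n+1} = y_n + h·f(t_n, y_n).
t=1.000000, y=2.500000: f=-1.225000 → y ← 2.500000 + 0.18·(-1.225000) = 2.279500
t=1.180000, y=2.279500: f=-1.318007 → y ← 2.279500 + 0.18·(-1.318007) = 2.042259
y(1.36) ≈ 2.0423

2.0423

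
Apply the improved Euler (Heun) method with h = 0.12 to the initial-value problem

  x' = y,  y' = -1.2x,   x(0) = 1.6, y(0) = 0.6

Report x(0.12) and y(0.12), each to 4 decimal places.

1.6582, 0.3644

Heun on (x,y): k1 = f(s_n, state_n); k2 = f(s_n + h, state_n + h·k1); state_{n+1} = state_n + (h/2)·(k1 + k2).
0.000000: (1.600000, 0.600000)
  k1 = (0.600000, -1.920000)
  predictor → (1.672000, 0.369600)
  k2 = (0.369600, -2.006400)
  → (1.658176, 0.364416)
(x(0.12), y(0.12)) ≈ (1.6582, 0.3644)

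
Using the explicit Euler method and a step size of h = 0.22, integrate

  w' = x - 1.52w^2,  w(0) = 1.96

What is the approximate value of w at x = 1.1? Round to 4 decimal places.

0.6730

Euler: w_{n+1} = w_n + h·f(x_n, w_n).
x=0.000000, w=1.960000: f=-5.839232 → w ← 1.960000 + 0.22·(-5.839232) = 0.675369
x=0.220000, w=0.675369: f=-0.473307 → w ← 0.675369 + 0.22·(-0.473307) = 0.571241
x=0.440000, w=0.571241: f=-0.056001 → w ← 0.571241 + 0.22·(-0.056001) = 0.558921
x=0.660000, w=0.558921: f=0.185163 → w ← 0.558921 + 0.22·0.185163 = 0.599657
x=0.880000, w=0.599657: f=0.333426 → w ← 0.599657 + 0.22·0.333426 = 0.673011
w(1.1) ≈ 0.6730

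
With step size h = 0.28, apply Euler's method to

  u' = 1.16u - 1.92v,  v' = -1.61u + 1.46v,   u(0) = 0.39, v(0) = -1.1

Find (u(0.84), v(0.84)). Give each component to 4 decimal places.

Euler on (u,v): u_{n+1} = u_n + h·u', v_{n+1} = v_n + h·v'.
0.000000: (0.390000, -1.100000); f=(2.564400, -2.233900) → (1.108032, -1.725492)
0.280000: (1.108032, -1.725492); f=(4.598262, -4.303150) → (2.395545, -2.930374)
0.560000: (2.395545, -2.930374); f=(8.405151, -8.135174) → (4.748987, -5.208223)
(u(0.84), v(0.84)) ≈ (4.7490, -5.2082)

4.7490, -5.2082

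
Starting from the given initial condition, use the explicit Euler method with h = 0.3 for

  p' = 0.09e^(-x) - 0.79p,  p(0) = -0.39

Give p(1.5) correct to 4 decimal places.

-0.0577

Euler: p_{n+1} = p_n + h·f(x_n, p_n).
x=0.000000, p=-0.390000: f=0.398100 → p ← -0.390000 + 0.3·0.398100 = -0.270570
x=0.300000, p=-0.270570: f=0.280424 → p ← -0.270570 + 0.3·0.280424 = -0.186443
x=0.600000, p=-0.186443: f=0.196683 → p ← -0.186443 + 0.3·0.196683 = -0.127438
x=0.900000, p=-0.127438: f=0.137267 → p ← -0.127438 + 0.3·0.137267 = -0.086258
x=1.200000, p=-0.086258: f=0.095251 → p ← -0.086258 + 0.3·0.095251 = -0.057682
p(1.5) ≈ -0.0577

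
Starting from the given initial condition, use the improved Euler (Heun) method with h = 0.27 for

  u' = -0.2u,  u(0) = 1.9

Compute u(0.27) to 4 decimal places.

Heun: k1 = f(t_n, u_n); k2 = f(t_n + h, u_n + h·k1); u_{n+1} = u_n + (h/2)·(k1 + k2).
t=0.000000, u=1.900000:
  k1 = f(0.000000, 1.900000) = -0.380000
  k2 = f(0.270000, 1.797400) = -0.359480
  u ← 1.900000 + (0.27/2)·(-0.380000 + (-0.359480)) = 1.800170
u(0.27) ≈ 1.8002

1.8002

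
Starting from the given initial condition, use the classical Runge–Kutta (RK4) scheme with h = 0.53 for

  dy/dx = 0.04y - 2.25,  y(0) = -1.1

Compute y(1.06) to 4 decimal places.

-3.5839

RK4: k1 = f(x_n, y_n); k2 = f(x_n + h/2, y_n + (h/2)·k1); k3 = f(x_n + h/2, y_n + (h/2)·k2); k4 = f(x_n + h, y_n + h·k3); y_{n+1} = y_n + (h/6)·(k1 + 2k2 + 2k3 + k4).
x=0.000000, y=-1.100000:
  k1 = f(0.000000, -1.100000) = -2.294000
  k2 = f(0.265000, -1.707910) = -2.318316
  k3 = f(0.265000, -1.714354) = -2.318574
  k4 = f(0.530000, -2.328844) = -2.343154
  y ← -1.100000 + (0.53/6)·(k1 + 2k2 + 2k3 + k4) = -2.328799
x=0.530000, y=-2.328799:
  k1 = f(0.530000, -2.328799) = -2.343152
  k2 = f(0.795000, -2.949735) = -2.367989
  k3 = f(0.795000, -2.956316) = -2.368253
  k4 = f(1.060000, -3.583973) = -2.393359
  y ← -2.328799 + (0.53/6)·(k1 + 2k2 + 2k3 + k4) = -3.583927
y(1.06) ≈ -3.5839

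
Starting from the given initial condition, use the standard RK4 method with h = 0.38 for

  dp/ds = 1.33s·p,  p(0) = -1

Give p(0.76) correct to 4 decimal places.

-1.4682

RK4: k1 = f(s_n, p_n); k2 = f(s_n + h/2, p_n + (h/2)·k1); k3 = f(s_n + h/2, p_n + (h/2)·k2); k4 = f(s_n + h, p_n + h·k3); p_{n+1} = p_n + (h/6)·(k1 + 2k2 + 2k3 + k4).
s=0.000000, p=-1.000000:
  k1 = f(0.000000, -1.000000) = 0.000000
  k2 = f(0.190000, -1.000000) = -0.252700
  k3 = f(0.190000, -1.048013) = -0.264833
  k4 = f(0.380000, -1.100636) = -0.556262
  p ← -1.000000 + (0.38/6)·(k1 + 2k2 + 2k3 + k4) = -1.100784
s=0.380000, p=-1.100784:
  k1 = f(0.380000, -1.100784) = -0.556336
  k2 = f(0.570000, -1.206488) = -0.914639
  k3 = f(0.570000, -1.274565) = -0.966248
  k4 = f(0.760000, -1.467958) = -1.483812
  p ← -1.100784 + (0.38/6)·(k1 + 2k2 + 2k3 + k4) = -1.468239
p(0.76) ≈ -1.4682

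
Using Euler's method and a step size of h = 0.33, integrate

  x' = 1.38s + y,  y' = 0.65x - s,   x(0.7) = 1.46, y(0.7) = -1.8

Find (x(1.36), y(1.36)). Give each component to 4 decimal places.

Euler on (x,y): x_{n+1} = x_n + h·x', y_{n+1} = y_n + h·y'.
0.700000: (1.460000, -1.800000); f=(-0.834000, 0.249000) → (1.184780, -1.717830)
1.030000: (1.184780, -1.717830); f=(-0.296430, -0.259893) → (1.086958, -1.803595)
(x(1.36), y(1.36)) ≈ (1.0870, -1.8036)

1.0870, -1.8036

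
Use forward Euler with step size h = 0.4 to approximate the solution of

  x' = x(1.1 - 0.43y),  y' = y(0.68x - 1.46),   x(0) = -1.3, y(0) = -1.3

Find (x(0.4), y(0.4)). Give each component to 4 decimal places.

-2.1627, -0.0811

Euler on (x,y): x_{n+1} = x_n + h·x', y_{n+1} = y_n + h·y'.
0.000000: (-1.300000, -1.300000); f=(-2.156700, 3.047200) → (-2.162680, -0.081120)
(x(0.4), y(0.4)) ≈ (-2.1627, -0.0811)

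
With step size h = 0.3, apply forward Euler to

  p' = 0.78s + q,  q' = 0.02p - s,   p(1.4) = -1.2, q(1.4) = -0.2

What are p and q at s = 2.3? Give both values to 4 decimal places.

-0.5976, -1.7471

Euler on (p,q): p_{n+1} = p_n + h·p', q_{n+1} = q_n + h·q'.
1.400000: (-1.200000, -0.200000); f=(0.892000, -1.424000) → (-0.932400, -0.627200)
1.700000: (-0.932400, -0.627200); f=(0.698800, -1.718648) → (-0.722760, -1.142794)
2.000000: (-0.722760, -1.142794); f=(0.417206, -2.014455) → (-0.597598, -1.747131)
(p(2.3), q(2.3)) ≈ (-0.5976, -1.7471)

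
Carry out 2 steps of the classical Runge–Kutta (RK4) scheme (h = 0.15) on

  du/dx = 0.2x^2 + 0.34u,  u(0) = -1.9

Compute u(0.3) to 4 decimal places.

-2.1022

RK4: k1 = f(x_n, u_n); k2 = f(x_n + h/2, u_n + (h/2)·k1); k3 = f(x_n + h/2, u_n + (h/2)·k2); k4 = f(x_n + h, u_n + h·k3); u_{n+1} = u_n + (h/6)·(k1 + 2k2 + 2k3 + k4).
x=0.000000, u=-1.900000:
  k1 = f(0.000000, -1.900000) = -0.646000
  k2 = f(0.075000, -1.948450) = -0.661348
  k3 = f(0.075000, -1.949601) = -0.661739
  k4 = f(0.150000, -1.999261) = -0.675249
  u ← -1.900000 + (0.15/6)·(k1 + 2k2 + 2k3 + k4) = -1.999186
x=0.150000, u=-1.999186:
  k1 = f(0.150000, -1.999186) = -0.675223
  k2 = f(0.225000, -2.049827) = -0.686816
  k3 = f(0.225000, -2.050697) = -0.687112
  k4 = f(0.300000, -2.102252) = -0.696766
  u ← -1.999186 + (0.15/6)·(k1 + 2k2 + 2k3 + k4) = -2.102182
u(0.3) ≈ -2.1022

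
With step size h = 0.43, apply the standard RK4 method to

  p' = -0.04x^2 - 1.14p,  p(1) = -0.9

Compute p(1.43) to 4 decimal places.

-0.5723

RK4: k1 = f(x_n, p_n); k2 = f(x_n + h/2, p_n + (h/2)·k1); k3 = f(x_n + h/2, p_n + (h/2)·k2); k4 = f(x_n + h, p_n + h·k3); p_{n+1} = p_n + (h/6)·(k1 + 2k2 + 2k3 + k4).
x=1.000000, p=-0.900000:
  k1 = f(1.000000, -0.900000) = 0.986000
  k2 = f(1.215000, -0.688010) = 0.725282
  k3 = f(1.215000, -0.744064) = 0.789184
  k4 = f(1.430000, -0.560651) = 0.557346
  p ← -0.900000 + (0.43/6)·(k1 + 2k2 + 2k3 + k4) = -0.572320
p(1.43) ≈ -0.5723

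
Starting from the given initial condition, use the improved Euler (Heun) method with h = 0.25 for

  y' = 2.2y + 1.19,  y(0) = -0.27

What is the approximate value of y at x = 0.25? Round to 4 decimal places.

-0.0800

Heun: k1 = f(x_n, y_n); k2 = f(x_n + h, y_n + h·k1); y_{n+1} = y_n + (h/2)·(k1 + k2).
x=0.000000, y=-0.270000:
  k1 = f(0.000000, -0.270000) = 0.596000
  k2 = f(0.250000, -0.121000) = 0.923800
  y ← -0.270000 + (0.25/2)·(0.596000 + 0.923800) = -0.080025
y(0.25) ≈ -0.0800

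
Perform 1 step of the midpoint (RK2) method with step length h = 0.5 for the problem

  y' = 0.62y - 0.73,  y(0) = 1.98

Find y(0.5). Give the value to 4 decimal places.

2.2674

Midpoint: k1 = f(t_n, y_n); k2 = f(t_n + h/2, y_n + (h/2)·k1); y_{n+1} = y_n + h·k2.
t=0.000000, y=1.980000:
  k1 = f(0.000000, 1.980000) = 0.497600
  k2 = f(0.250000, 2.104400) = 0.574728
  y ← 1.980000 + 0.5·0.574728 = 2.267364
y(0.5) ≈ 2.2674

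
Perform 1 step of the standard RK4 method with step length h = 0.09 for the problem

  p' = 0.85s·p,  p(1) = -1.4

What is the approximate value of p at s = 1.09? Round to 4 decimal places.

RK4: k1 = f(s_n, p_n); k2 = f(s_n + h/2, p_n + (h/2)·k1); k3 = f(s_n + h/2, p_n + (h/2)·k2); k4 = f(s_n + h, p_n + h·k3); p_{n+1} = p_n + (h/6)·(k1 + 2k2 + 2k3 + k4).
s=1.000000, p=-1.400000:
  k1 = f(1.000000, -1.400000) = -1.190000
  k2 = f(1.045000, -1.453550) = -1.291116
  k3 = f(1.045000, -1.458100) = -1.295158
  k4 = f(1.090000, -1.516564) = -1.405097
  p ← -1.400000 + (0.09/6)·(k1 + 2k2 + 2k3 + k4) = -1.516515
p(1.09) ≈ -1.5165

-1.5165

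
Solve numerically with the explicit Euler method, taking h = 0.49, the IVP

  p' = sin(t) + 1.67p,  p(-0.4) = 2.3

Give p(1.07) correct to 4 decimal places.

Euler: p_{n+1} = p_n + h·f(t_n, p_n).
t=-0.400000, p=2.300000: f=3.451582 → p ← 2.300000 + 0.49·3.451582 = 3.991275
t=0.090000, p=3.991275: f=6.755308 → p ← 3.991275 + 0.49·6.755308 = 7.301376
t=0.580000, p=7.301376: f=12.741322 → p ← 7.301376 + 0.49·12.741322 = 13.544623
p(1.07) ≈ 13.5446

13.5446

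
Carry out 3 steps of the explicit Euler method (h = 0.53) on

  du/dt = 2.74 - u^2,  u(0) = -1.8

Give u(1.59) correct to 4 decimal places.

-5.7948

Euler: u_{n+1} = u_n + h·f(t_n, u_n).
t=0.000000, u=-1.800000: f=-0.500000 → u ← -1.800000 + 0.53·(-0.500000) = -2.065000
t=0.530000, u=-2.065000: f=-1.524225 → u ← -2.065000 + 0.53·(-1.524225) = -2.872839
t=1.060000, u=-2.872839: f=-5.513205 → u ← -2.872839 + 0.53·(-5.513205) = -5.794838
u(1.59) ≈ -5.7948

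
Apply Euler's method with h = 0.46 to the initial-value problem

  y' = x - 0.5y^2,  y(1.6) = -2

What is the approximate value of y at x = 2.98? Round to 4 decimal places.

-2.4266

Euler: y_{n+1} = y_n + h·f(x_n, y_n).
x=1.600000, y=-2.000000: f=-0.400000 → y ← -2.000000 + 0.46·(-0.400000) = -2.184000
x=2.060000, y=-2.184000: f=-0.324928 → y ← -2.184000 + 0.46·(-0.324928) = -2.333467
x=2.520000, y=-2.333467: f=-0.202534 → y ← -2.333467 + 0.46·(-0.202534) = -2.426632
y(2.98) ≈ -2.4266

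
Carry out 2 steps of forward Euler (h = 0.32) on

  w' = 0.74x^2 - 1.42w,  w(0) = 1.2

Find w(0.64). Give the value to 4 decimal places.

0.3815

Euler: w_{n+1} = w_n + h·f(x_n, w_n).
x=0.000000, w=1.200000: f=-1.704000 → w ← 1.200000 + 0.32·(-1.704000) = 0.654720
x=0.320000, w=0.654720: f=-0.853926 → w ← 0.654720 + 0.32·(-0.853926) = 0.381464
w(0.64) ≈ 0.3815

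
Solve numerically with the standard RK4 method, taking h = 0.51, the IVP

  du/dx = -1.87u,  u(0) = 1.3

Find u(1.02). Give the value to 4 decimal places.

RK4: k1 = f(x_n, u_n); k2 = f(x_n + h/2, u_n + (h/2)·k1); k3 = f(x_n + h/2, u_n + (h/2)·k2); k4 = f(x_n + h, u_n + h·k3); u_{n+1} = u_n + (h/6)·(k1 + 2k2 + 2k3 + k4).
x=0.000000, u=1.300000:
  k1 = f(0.000000, 1.300000) = -2.431000
  k2 = f(0.255000, 0.680095) = -1.271778
  k3 = f(0.255000, 0.975697) = -1.824553
  k4 = f(0.510000, 0.369478) = -0.690924
  u ← 1.300000 + (0.51/6)·(k1 + 2k2 + 2k3 + k4) = 0.508260
x=0.510000, u=0.508260:
  k1 = f(0.510000, 0.508260) = -0.950447
  k2 = f(0.765000, 0.265896) = -0.497226
  k3 = f(0.765000, 0.381468) = -0.713344
  k4 = f(1.020000, 0.144455) = -0.270130
  u ← 0.508260 + (0.51/6)·(k1 + 2k2 + 2k3 + k4) = 0.198714
u(1.02) ≈ 0.1987

0.1987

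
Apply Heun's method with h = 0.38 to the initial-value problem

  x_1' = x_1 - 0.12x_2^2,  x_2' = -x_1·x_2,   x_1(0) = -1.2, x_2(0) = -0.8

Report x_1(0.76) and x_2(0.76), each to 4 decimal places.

-2.7811, -2.9255

Heun on (x_1,x_2): k1 = f(t_n, state_n); k2 = f(t_n + h, state_n + h·k1); state_{n+1} = state_n + (h/2)·(k1 + k2).
0.000000: (-1.200000, -0.800000)
  k1 = (-1.276800, -0.960000)
  predictor → (-1.685184, -1.164800)
  k2 = (-1.847995, -1.962902)
  → (-1.793711, -1.355351)
0.380000: (-1.793711, -1.355351)
  k1 = (-2.014148, -2.431109)
  predictor → (-2.559087, -2.279173)
  k2 = (-3.182443, -5.832603)
  → (-2.781063, -2.925457)
(x_1(0.76), x_2(0.76)) ≈ (-2.7811, -2.9255)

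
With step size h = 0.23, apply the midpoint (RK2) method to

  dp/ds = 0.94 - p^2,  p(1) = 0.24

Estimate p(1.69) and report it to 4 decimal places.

0.7024

Midpoint: k1 = f(s_n, p_n); k2 = f(s_n + h/2, p_n + (h/2)·k1); p_{n+1} = p_n + h·k2.
s=1.000000, p=0.240000:
  k1 = f(1.000000, 0.240000) = 0.882400
  k2 = f(1.115000, 0.341476) = 0.823394
  p ← 0.240000 + 0.23·0.823394 = 0.429381
s=1.230000, p=0.429381:
  k1 = f(1.230000, 0.429381) = 0.755632
  k2 = f(1.345000, 0.516278) = 0.673457
  p ← 0.429381 + 0.23·0.673457 = 0.584276
s=1.460000, p=0.584276:
  k1 = f(1.460000, 0.584276) = 0.598622
  k2 = f(1.575000, 0.653117) = 0.513438
  p ← 0.584276 + 0.23·0.513438 = 0.702366
p(1.69) ≈ 0.7024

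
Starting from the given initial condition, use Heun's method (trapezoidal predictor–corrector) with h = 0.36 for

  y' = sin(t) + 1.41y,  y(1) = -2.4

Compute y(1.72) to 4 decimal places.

-5.3219

Heun: k1 = f(t_n, y_n); k2 = f(t_n + h, y_n + h·k1); y_{n+1} = y_n + (h/2)·(k1 + k2).
t=1.000000, y=-2.400000:
  k1 = f(1.000000, -2.400000) = -2.542529
  k2 = f(1.360000, -3.315310) = -3.696723
  y ← -2.400000 + (0.36/2)·(-2.542529 + (-3.696723)) = -3.523065
t=1.360000, y=-3.523065:
  k1 = f(1.360000, -3.523065) = -3.989658
  k2 = f(1.720000, -4.959342) = -6.003783
  y ← -3.523065 + (0.36/2)·(-3.989658 + (-6.003783)) = -5.321885
y(1.72) ≈ -5.3219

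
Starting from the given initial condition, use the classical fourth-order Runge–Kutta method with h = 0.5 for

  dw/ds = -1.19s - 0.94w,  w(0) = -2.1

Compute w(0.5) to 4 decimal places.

-1.4411

RK4: k1 = f(s_n, w_n); k2 = f(s_n + h/2, w_n + (h/2)·k1); k3 = f(s_n + h/2, w_n + (h/2)·k2); k4 = f(s_n + h, w_n + h·k3); w_{n+1} = w_n + (h/6)·(k1 + 2k2 + 2k3 + k4).
s=0.000000, w=-2.100000:
  k1 = f(0.000000, -2.100000) = 1.974000
  k2 = f(0.250000, -1.606500) = 1.212610
  k3 = f(0.250000, -1.796848) = 1.391537
  k4 = f(0.500000, -1.404232) = 0.724978
  w ← -2.100000 + (0.5/6)·(k1 + 2k2 + 2k3 + k4) = -1.441061
w(0.5) ≈ -1.4411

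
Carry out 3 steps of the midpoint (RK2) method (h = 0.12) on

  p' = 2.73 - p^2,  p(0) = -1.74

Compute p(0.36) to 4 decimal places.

Midpoint: k1 = f(t_n, p_n); k2 = f(t_n + h/2, p_n + (h/2)·k1); p_{n+1} = p_n + h·k2.
t=0.000000, p=-1.740000:
  k1 = f(0.000000, -1.740000) = -0.297600
  k2 = f(0.060000, -1.757856) = -0.360058
  p ← -1.740000 + 0.12·(-0.360058) = -1.783207
t=0.120000, p=-1.783207:
  k1 = f(0.120000, -1.783207) = -0.449827
  k2 = f(0.180000, -1.810197) = -0.546812
  p ← -1.783207 + 0.12·(-0.546812) = -1.848824
t=0.240000, p=-1.848824:
  k1 = f(0.240000, -1.848824) = -0.688151
  k2 = f(0.300000, -1.890113) = -0.842529
  p ← -1.848824 + 0.12·(-0.842529) = -1.949928
p(0.36) ≈ -1.9499

-1.9499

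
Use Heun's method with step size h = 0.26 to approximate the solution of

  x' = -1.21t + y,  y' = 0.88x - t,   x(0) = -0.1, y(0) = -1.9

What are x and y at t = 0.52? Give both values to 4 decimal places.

Heun on (x,y): k1 = f(t_n, state_n); k2 = f(t_n + h, state_n + h·k1); state_{n+1} = state_n + (h/2)·(k1 + k2).
0.000000: (-0.100000, -1.900000)
  k1 = (-1.900000, -0.088000)
  predictor → (-0.594000, -1.922880)
  k2 = (-2.237480, -0.782720)
  → (-0.637872, -2.013194)
0.260000: (-0.637872, -2.013194)
  k1 = (-2.327794, -0.821328)
  predictor → (-1.243099, -2.226739)
  k2 = (-2.855939, -1.613927)
  → (-1.311758, -2.329777)
(x(0.52), y(0.52)) ≈ (-1.3118, -2.3298)

-1.3118, -2.3298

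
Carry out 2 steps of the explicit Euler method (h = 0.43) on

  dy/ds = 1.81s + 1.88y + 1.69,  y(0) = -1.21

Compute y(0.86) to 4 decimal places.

-1.5815

Euler: y_{n+1} = y_n + h·f(s_n, y_n).
s=0.000000, y=-1.210000: f=-0.584800 → y ← -1.210000 + 0.43·(-0.584800) = -1.461464
s=0.430000, y=-1.461464: f=-0.279252 → y ← -1.461464 + 0.43·(-0.279252) = -1.581542
y(0.86) ≈ -1.5815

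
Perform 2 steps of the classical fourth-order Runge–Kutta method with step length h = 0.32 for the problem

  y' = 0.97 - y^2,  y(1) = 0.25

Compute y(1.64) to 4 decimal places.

0.7004

RK4: k1 = f(t_n, y_n); k2 = f(t_n + h/2, y_n + (h/2)·k1); k3 = f(t_n + h/2, y_n + (h/2)·k2); k4 = f(t_n + h, y_n + h·k3); y_{n+1} = y_n + (h/6)·(k1 + 2k2 + 2k3 + k4).
t=1.000000, y=0.250000:
  k1 = f(1.000000, 0.250000) = 0.907500
  k2 = f(1.160000, 0.395200) = 0.813817
  k3 = f(1.160000, 0.380211) = 0.825440
  k4 = f(1.320000, 0.514141) = 0.705659
  y ← 0.250000 + (0.32/6)·(k1 + 2k2 + 2k3 + k4) = 0.510889
t=1.320000, y=0.510889:
  k1 = f(1.320000, 0.510889) = 0.708992
  k2 = f(1.480000, 0.624328) = 0.580215
  k3 = f(1.480000, 0.603724) = 0.605518
  k4 = f(1.640000, 0.704655) = 0.473461
  y ← 0.510889 + (0.32/6)·(k1 + 2k2 + 2k3 + k4) = 0.700432
y(1.64) ≈ 0.7004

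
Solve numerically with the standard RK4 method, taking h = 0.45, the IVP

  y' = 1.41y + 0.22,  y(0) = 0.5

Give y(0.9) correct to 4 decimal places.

RK4: k1 = f(s_n, y_n); k2 = f(s_n + h/2, y_n + (h/2)·k1); k3 = f(s_n + h/2, y_n + (h/2)·k2); k4 = f(s_n + h, y_n + h·k3); y_{n+1} = y_n + (h/6)·(k1 + 2k2 + 2k3 + k4).
s=0.000000, y=0.500000:
  k1 = f(0.000000, 0.500000) = 0.925000
  k2 = f(0.225000, 0.708125) = 1.218456
  k3 = f(0.225000, 0.774153) = 1.311555
  k4 = f(0.450000, 1.090200) = 1.757182
  y ← 0.500000 + (0.45/6)·(k1 + 2k2 + 2k3 + k4) = 1.080665
s=0.450000, y=1.080665:
  k1 = f(0.450000, 1.080665) = 1.743738
  k2 = f(0.675000, 1.473006) = 2.296939
  k3 = f(0.675000, 1.597477) = 2.472442
  k4 = f(0.900000, 2.193264) = 3.312503
  y ← 1.080665 + (0.45/6)·(k1 + 2k2 + 2k3 + k4) = 2.175291
y(0.9) ≈ 2.1753

2.1753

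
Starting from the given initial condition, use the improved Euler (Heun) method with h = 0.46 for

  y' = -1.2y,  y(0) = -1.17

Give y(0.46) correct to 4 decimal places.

-0.7024

Heun: k1 = f(s_n, y_n); k2 = f(s_n + h, y_n + h·k1); y_{n+1} = y_n + (h/2)·(k1 + k2).
s=0.000000, y=-1.170000:
  k1 = f(0.000000, -1.170000) = 1.404000
  k2 = f(0.460000, -0.524160) = 0.628992
  y ← -1.170000 + (0.46/2)·(1.404000 + 0.628992) = -0.702412
y(0.46) ≈ -0.7024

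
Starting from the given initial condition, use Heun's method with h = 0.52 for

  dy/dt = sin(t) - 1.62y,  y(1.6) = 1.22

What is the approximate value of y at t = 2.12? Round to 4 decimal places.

Heun: k1 = f(t_n, y_n); k2 = f(t_n + h, y_n + h·k1); y_{n+1} = y_n + (h/2)·(k1 + k2).
t=1.600000, y=1.220000:
  k1 = f(1.600000, 1.220000) = -0.976826
  k2 = f(2.120000, 0.712050) = -0.300581
  y ← 1.220000 + (0.52/2)·(-0.976826 + (-0.300581)) = 0.887874
y(2.12) ≈ 0.8879

0.8879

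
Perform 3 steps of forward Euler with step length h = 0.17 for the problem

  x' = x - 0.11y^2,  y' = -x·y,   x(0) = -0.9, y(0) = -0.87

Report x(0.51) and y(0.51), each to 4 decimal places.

Euler on (x,y): x_{n+1} = x_n + h·x', y_{n+1} = y_n + h·y'.
0.000000: (-0.900000, -0.870000); f=(-0.983259, -0.783000) → (-1.067154, -1.003110)
0.170000: (-1.067154, -1.003110); f=(-1.177839, -1.070473) → (-1.267387, -1.185090)
0.340000: (-1.267387, -1.185090); f=(-1.421875, -1.501968) → (-1.509105, -1.440425)
(x(0.51), y(0.51)) ≈ (-1.5091, -1.4404)

-1.5091, -1.4404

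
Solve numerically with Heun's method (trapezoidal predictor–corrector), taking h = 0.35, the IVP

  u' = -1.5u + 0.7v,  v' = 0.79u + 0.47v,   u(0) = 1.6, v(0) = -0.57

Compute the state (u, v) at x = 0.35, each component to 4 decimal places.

0.9202, -0.3281

Heun on (u,v): k1 = f(x_n, state_n); k2 = f(x_n + h, state_n + h·k1); state_{n+1} = state_n + (h/2)·(k1 + k2).
0.000000: (1.600000, -0.570000)
  k1 = (-2.799000, 0.996100)
  predictor → (0.620350, -0.221365)
  k2 = (-1.085481, 0.386035)
  → (0.920216, -0.328126)
(u(0.35), v(0.35)) ≈ (0.9202, -0.3281)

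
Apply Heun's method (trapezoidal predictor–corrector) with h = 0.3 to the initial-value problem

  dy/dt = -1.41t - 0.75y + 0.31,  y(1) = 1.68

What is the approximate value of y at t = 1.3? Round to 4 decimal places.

Heun: k1 = f(t_n, y_n); k2 = f(t_n + h, y_n + h·k1); y_{n+1} = y_n + (h/2)·(k1 + k2).
t=1.000000, y=1.680000:
  k1 = f(1.000000, 1.680000) = -2.360000
  k2 = f(1.300000, 0.972000) = -2.252000
  y ← 1.680000 + (0.3/2)·(-2.360000 + (-2.252000)) = 0.988200
y(1.3) ≈ 0.9882

0.9882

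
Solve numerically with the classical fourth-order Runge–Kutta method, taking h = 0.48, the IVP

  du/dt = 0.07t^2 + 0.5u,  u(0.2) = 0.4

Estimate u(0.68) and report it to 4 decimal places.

RK4: k1 = f(t_n, u_n); k2 = f(t_n + h/2, u_n + (h/2)·k1); k3 = f(t_n + h/2, u_n + (h/2)·k2); k4 = f(t_n + h, u_n + h·k3); u_{n+1} = u_n + (h/6)·(k1 + 2k2 + 2k3 + k4).
t=0.200000, u=0.400000:
  k1 = f(0.200000, 0.400000) = 0.202800
  k2 = f(0.440000, 0.448672) = 0.237888
  k3 = f(0.440000, 0.457093) = 0.242099
  k4 = f(0.680000, 0.516207) = 0.290472
  u ← 0.400000 + (0.48/6)·(k1 + 2k2 + 2k3 + k4) = 0.516260
u(0.68) ≈ 0.5163

0.5163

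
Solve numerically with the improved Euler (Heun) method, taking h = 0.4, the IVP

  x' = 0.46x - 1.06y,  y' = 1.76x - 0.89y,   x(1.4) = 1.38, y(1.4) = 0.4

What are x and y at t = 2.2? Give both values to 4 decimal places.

Heun on (x,y): k1 = f(t_n, state_n); k2 = f(t_n + h, state_n + h·k1); state_{n+1} = state_n + (h/2)·(k1 + k2).
1.400000: (1.380000, 0.400000)
  k1 = (0.210800, 2.072800)
  predictor → (1.464320, 1.229120)
  k2 = (-0.629280, 1.483286)
  → (1.296304, 1.111217)
1.800000: (1.296304, 1.111217)
  k1 = (-0.581590, 1.292512)
  predictor → (1.063668, 1.628222)
  k2 = (-1.236628, 0.422938)
  → (0.932660, 1.454307)
(x(2.2), y(2.2)) ≈ (0.9327, 1.4543)

0.9327, 1.4543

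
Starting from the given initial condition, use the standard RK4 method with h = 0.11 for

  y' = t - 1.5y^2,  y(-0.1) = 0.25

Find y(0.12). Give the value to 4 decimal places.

0.2336

RK4: k1 = f(t_n, y_n); k2 = f(t_n + h/2, y_n + (h/2)·k1); k3 = f(t_n + h/2, y_n + (h/2)·k2); k4 = f(t_n + h, y_n + h·k3); y_{n+1} = y_n + (h/6)·(k1 + 2k2 + 2k3 + k4).
t=-0.100000, y=0.250000:
  k1 = f(-0.100000, 0.250000) = -0.193750
  k2 = f(-0.045000, 0.239344) = -0.130928
  k3 = f(-0.045000, 0.242799) = -0.133427
  k4 = f(0.010000, 0.235323) = -0.073065
  y ← 0.250000 + (0.11/6)·(k1 + 2k2 + 2k3 + k4) = 0.235415
t=0.010000, y=0.235415:
  k1 = f(0.010000, 0.235415) = -0.073131
  k2 = f(0.065000, 0.231393) = -0.015314
  k3 = f(0.065000, 0.234573) = -0.017537
  k4 = f(0.120000, 0.233486) = 0.038226
  y ← 0.235415 + (0.11/6)·(k1 + 2k2 + 2k3 + k4) = 0.233571
y(0.12) ≈ 0.2336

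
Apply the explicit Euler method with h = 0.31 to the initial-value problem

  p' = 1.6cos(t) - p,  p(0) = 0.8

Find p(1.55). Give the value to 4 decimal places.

0.9506

Euler: p_{n+1} = p_n + h·f(t_n, p_n).
t=0.000000, p=0.800000: f=0.800000 → p ← 0.800000 + 0.31·0.800000 = 1.048000
t=0.310000, p=1.048000: f=0.475734 → p ← 1.048000 + 0.31·0.475734 = 1.195477
t=0.620000, p=1.195477: f=0.106728 → p ← 1.195477 + 0.31·0.106728 = 1.228563
t=0.930000, p=1.228563: f=-0.272029 → p ← 1.228563 + 0.31·(-0.272029) = 1.144234
t=1.240000, p=1.144234: f=-0.624560 → p ← 1.144234 + 0.31·(-0.624560) = 0.950621
p(1.55) ≈ 0.9506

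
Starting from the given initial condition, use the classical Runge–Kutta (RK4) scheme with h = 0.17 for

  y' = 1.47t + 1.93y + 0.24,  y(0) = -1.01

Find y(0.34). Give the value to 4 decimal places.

RK4: k1 = f(t_n, y_n); k2 = f(t_n + h/2, y_n + (h/2)·k1); k3 = f(t_n + h/2, y_n + (h/2)·k2); k4 = f(t_n + h, y_n + h·k3); y_{n+1} = y_n + (h/6)·(k1 + 2k2 + 2k3 + k4).
t=0.000000, y=-1.010000:
  k1 = f(0.000000, -1.010000) = -1.709300
  k2 = f(0.085000, -1.155290) = -1.864761
  k3 = f(0.085000, -1.168505) = -1.890264
  k4 = f(0.170000, -1.331345) = -2.079596
  y ← -1.010000 + (0.17/6)·(k1 + 2k2 + 2k3 + k4) = -1.330137
t=0.170000, y=-1.330137:
  k1 = f(0.170000, -1.330137) = -2.077264
  k2 = f(0.255000, -1.506704) = -2.293089
  k3 = f(0.255000, -1.525049) = -2.328495
  k4 = f(0.340000, -1.725981) = -2.591343
  y ← -1.330137 + (0.17/6)·(k1 + 2k2 + 2k3 + k4) = -1.724304
y(0.34) ≈ -1.7243

-1.7243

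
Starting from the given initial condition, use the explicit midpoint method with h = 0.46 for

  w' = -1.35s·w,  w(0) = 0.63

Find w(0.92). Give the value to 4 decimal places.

Midpoint: k1 = f(s_n, w_n); k2 = f(s_n + h/2, w_n + (h/2)·k1); w_{n+1} = w_n + h·k2.
s=0.000000, w=0.630000:
  k1 = f(0.000000, 0.630000) = 0.000000
  k2 = f(0.230000, 0.630000) = -0.195615
  w ← 0.630000 + 0.46·(-0.195615) = 0.540017
s=0.460000, w=0.540017:
  k1 = f(0.460000, 0.540017) = -0.335351
  k2 = f(0.690000, 0.462886) = -0.431179
  w ← 0.540017 + 0.46·(-0.431179) = 0.341675
w(0.92) ≈ 0.3417

0.3417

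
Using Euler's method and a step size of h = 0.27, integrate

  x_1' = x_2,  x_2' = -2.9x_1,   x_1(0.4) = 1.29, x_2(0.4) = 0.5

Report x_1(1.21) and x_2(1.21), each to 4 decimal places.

Euler on (x_1,x_2): x_1_{n+1} = x_1_n + h·x_1', x_2_{n+1} = x_2_n + h·x_2'.
0.400000: (1.290000, 0.500000); f=(0.500000, -3.741000) → (1.425000, -0.510070)
0.670000: (1.425000, -0.510070); f=(-0.510070, -4.132500) → (1.287281, -1.625845)
0.940000: (1.287281, -1.625845); f=(-1.625845, -3.733115) → (0.848303, -2.633786)
(x_1(1.21), x_2(1.21)) ≈ (0.8483, -2.6338)

0.8483, -2.6338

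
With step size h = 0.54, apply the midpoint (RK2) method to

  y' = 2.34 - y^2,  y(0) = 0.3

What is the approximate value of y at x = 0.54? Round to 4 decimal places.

Midpoint: k1 = f(x_n, y_n); k2 = f(x_n + h/2, y_n + (h/2)·k1); y_{n+1} = y_n + h·k2.
x=0.000000, y=0.300000:
  k1 = f(0.000000, 0.300000) = 2.250000
  k2 = f(0.270000, 0.907500) = 1.516444
  y ← 0.300000 + 0.54·1.516444 = 1.118880
y(0.54) ≈ 1.1189

1.1189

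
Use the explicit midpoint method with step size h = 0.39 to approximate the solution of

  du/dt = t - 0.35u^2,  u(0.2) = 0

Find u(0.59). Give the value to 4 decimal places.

Midpoint: k1 = f(t_n, u_n); k2 = f(t_n + h/2, u_n + (h/2)·k1); u_{n+1} = u_n + h·k2.
t=0.200000, u=0.000000:
  k1 = f(0.200000, 0.000000) = 0.200000
  k2 = f(0.395000, 0.039000) = 0.394468
  u ← 0.000000 + 0.39·0.394468 = 0.153842
u(0.59) ≈ 0.1538

0.1538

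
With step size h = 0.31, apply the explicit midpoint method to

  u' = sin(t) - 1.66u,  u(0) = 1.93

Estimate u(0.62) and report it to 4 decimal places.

Midpoint: k1 = f(t_n, u_n); k2 = f(t_n + h/2, u_n + (h/2)·k1); u_{n+1} = u_n + h·k2.
t=0.000000, u=1.930000:
  k1 = f(0.000000, 1.930000) = -3.203800
  k2 = f(0.155000, 1.433411) = -2.225082
  u ← 1.930000 + 0.31·(-2.225082) = 1.240225
t=0.310000, u=1.240225:
  k1 = f(0.310000, 1.240225) = -1.753714
  k2 = f(0.465000, 0.968399) = -1.159119
  u ← 1.240225 + 0.31·(-1.159119) = 0.880898
u(0.62) ≈ 0.8809

0.8809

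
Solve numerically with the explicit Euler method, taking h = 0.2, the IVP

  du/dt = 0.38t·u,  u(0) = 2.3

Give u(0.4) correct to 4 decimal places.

2.3350

Euler: u_{n+1} = u_n + h·f(t_n, u_n).
t=0.000000, u=2.300000: f=0.000000 → u ← 2.300000 + 0.2·0.000000 = 2.300000
t=0.200000, u=2.300000: f=0.174800 → u ← 2.300000 + 0.2·0.174800 = 2.334960
u(0.4) ≈ 2.3350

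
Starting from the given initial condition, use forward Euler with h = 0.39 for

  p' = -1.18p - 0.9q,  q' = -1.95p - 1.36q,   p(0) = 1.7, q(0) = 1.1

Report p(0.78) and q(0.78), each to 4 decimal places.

Euler on (p,q): p_{n+1} = p_n + h·p', q_{n+1} = q_n + h·q'.
0.000000: (1.700000, 1.100000); f=(-2.996000, -4.811000) → (0.531560, -0.776290)
0.390000: (0.531560, -0.776290); f=(0.071420, 0.019212) → (0.559414, -0.768797)
(p(0.78), q(0.78)) ≈ (0.5594, -0.7688)

0.5594, -0.7688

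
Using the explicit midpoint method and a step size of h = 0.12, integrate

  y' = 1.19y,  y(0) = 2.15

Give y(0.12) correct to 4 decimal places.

2.4789

Midpoint: k1 = f(x_n, y_n); k2 = f(x_n + h/2, y_n + (h/2)·k1); y_{n+1} = y_n + h·k2.
x=0.000000, y=2.150000:
  k1 = f(0.000000, 2.150000) = 2.558500
  k2 = f(0.060000, 2.303510) = 2.741177
  y ← 2.150000 + 0.12·2.741177 = 2.478941
y(0.12) ≈ 2.4789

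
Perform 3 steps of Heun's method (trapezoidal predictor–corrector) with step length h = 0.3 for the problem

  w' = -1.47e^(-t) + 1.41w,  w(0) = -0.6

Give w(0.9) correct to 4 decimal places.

Heun: k1 = f(t_n, w_n); k2 = f(t_n + h, w_n + h·k1); w_{n+1} = w_n + (h/2)·(k1 + k2).
t=0.000000, w=-0.600000:
  k1 = f(0.000000, -0.600000) = -2.316000
  k2 = f(0.300000, -1.294800) = -2.914671
  w ← -0.600000 + (0.3/2)·(-2.316000 + (-2.914671)) = -1.384601
t=0.300000, w=-1.384601:
  k1 = f(0.300000, -1.384601) = -3.041290
  k2 = f(0.600000, -2.296988) = -4.045506
  w ← -1.384601 + (0.3/2)·(-3.041290 + (-4.045506)) = -2.447620
t=0.600000, w=-2.447620:
  k1 = f(0.600000, -2.447620) = -4.257897
  k2 = f(0.900000, -3.724989) = -5.849892
  w ← -2.447620 + (0.3/2)·(-4.257897 + (-5.849892)) = -3.963788
w(0.9) ≈ -3.9638

-3.9638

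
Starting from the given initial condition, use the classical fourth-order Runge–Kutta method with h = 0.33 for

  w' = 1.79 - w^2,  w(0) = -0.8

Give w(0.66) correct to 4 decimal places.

0.2545

RK4: k1 = f(t_n, w_n); k2 = f(t_n + h/2, w_n + (h/2)·k1); k3 = f(t_n + h/2, w_n + (h/2)·k2); k4 = f(t_n + h, w_n + h·k3); w_{n+1} = w_n + (h/6)·(k1 + 2k2 + 2k3 + k4).
t=0.000000, w=-0.800000:
  k1 = f(0.000000, -0.800000) = 1.150000
  k2 = f(0.165000, -0.610250) = 1.417595
  k3 = f(0.165000, -0.566097) = 1.469534
  k4 = f(0.330000, -0.315054) = 1.690741
  w ← -0.800000 + (0.33/6)·(k1 + 2k2 + 2k3 + k4) = -0.326175
t=0.330000, w=-0.326175:
  k1 = f(0.330000, -0.326175) = 1.683610
  k2 = f(0.495000, -0.048379) = 1.787659
  k3 = f(0.495000, -0.031211) = 1.789026
  k4 = f(0.660000, 0.264204) = 1.720196
  w ← -0.326175 + (0.33/6)·(k1 + 2k2 + 2k3 + k4) = 0.254470
w(0.66) ≈ 0.2545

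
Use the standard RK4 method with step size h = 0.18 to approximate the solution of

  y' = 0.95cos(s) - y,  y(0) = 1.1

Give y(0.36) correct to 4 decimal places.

1.0479

RK4: k1 = f(s_n, y_n); k2 = f(s_n + h/2, y_n + (h/2)·k1); k3 = f(s_n + h/2, y_n + (h/2)·k2); k4 = f(s_n + h, y_n + h·k3); y_{n+1} = y_n + (h/6)·(k1 + 2k2 + 2k3 + k4).
s=0.000000, y=1.100000:
  k1 = f(0.000000, 1.100000) = -0.150000
  k2 = f(0.090000, 1.086500) = -0.140345
  k3 = f(0.090000, 1.087369) = -0.141214
  k4 = f(0.180000, 1.074582) = -0.139930
  y ← 1.100000 + (0.18/6)·(k1 + 2k2 + 2k3 + k4) = 1.074409
s=0.180000, y=1.074409:
  k1 = f(0.180000, 1.074409) = -0.139757
  k2 = f(0.270000, 1.061830) = -0.146248
  k3 = f(0.270000, 1.061246) = -0.145664
  k4 = f(0.360000, 1.048189) = -0.159087
  y ← 1.074409 + (0.18/6)·(k1 + 2k2 + 2k3 + k4) = 1.047929
y(0.36) ≈ 1.0479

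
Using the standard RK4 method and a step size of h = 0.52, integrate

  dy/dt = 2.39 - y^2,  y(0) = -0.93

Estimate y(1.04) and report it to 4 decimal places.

RK4: k1 = f(t_n, y_n); k2 = f(t_n + h/2, y_n + (h/2)·k1); k3 = f(t_n + h/2, y_n + (h/2)·k2); k4 = f(t_n + h, y_n + h·k3); y_{n+1} = y_n + (h/6)·(k1 + 2k2 + 2k3 + k4).
t=0.000000, y=-0.930000:
  k1 = f(0.000000, -0.930000) = 1.525100
  k2 = f(0.260000, -0.533474) = 2.105405
  k3 = f(0.260000, -0.382595) = 2.243621
  k4 = f(0.520000, 0.236683) = 2.333981
  y ← -0.930000 + (0.52/6)·(k1 + 2k2 + 2k3 + k4) = 0.158285
t=0.520000, y=0.158285:
  k1 = f(0.520000, 0.158285) = 2.364946
  k2 = f(0.780000, 0.773171) = 1.792207
  k3 = f(0.780000, 0.624259) = 2.000301
  k4 = f(1.040000, 1.198442) = 0.953738
  y ← 0.158285 + (0.52/6)·(k1 + 2k2 + 2k3 + k4) = 1.103272
y(1.04) ≈ 1.1033

1.1033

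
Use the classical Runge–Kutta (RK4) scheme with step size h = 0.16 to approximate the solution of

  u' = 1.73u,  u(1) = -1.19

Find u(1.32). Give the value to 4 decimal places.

RK4: k1 = f(x_n, u_n); k2 = f(x_n + h/2, u_n + (h/2)·k1); k3 = f(x_n + h/2, u_n + (h/2)·k2); k4 = f(x_n + h, u_n + h·k3); u_{n+1} = u_n + (h/6)·(k1 + 2k2 + 2k3 + k4).
x=1.000000, u=-1.190000:
  k1 = f(1.000000, -1.190000) = -2.058700
  k2 = f(1.080000, -1.354696) = -2.343624
  k3 = f(1.080000, -1.377490) = -2.383058
  k4 = f(1.160000, -1.571289) = -2.718330
  u ← -1.190000 + (0.16/6)·(k1 + 2k2 + 2k3 + k4) = -1.569477
x=1.160000, u=-1.569477:
  k1 = f(1.160000, -1.569477) = -2.715195
  k2 = f(1.240000, -1.786693) = -3.090979
  k3 = f(1.240000, -1.816755) = -3.142987
  k4 = f(1.320000, -2.072355) = -3.585174
  u ← -1.569477 + (0.16/6)·(k1 + 2k2 + 2k3 + k4) = -2.069965
u(1.32) ≈ -2.0700

-2.0700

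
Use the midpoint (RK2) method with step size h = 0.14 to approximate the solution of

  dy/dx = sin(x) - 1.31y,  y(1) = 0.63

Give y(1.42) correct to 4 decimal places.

Midpoint: k1 = f(x_n, y_n); k2 = f(x_n + h/2, y_n + (h/2)·k1); y_{n+1} = y_n + h·k2.
x=1.000000, y=0.630000:
  k1 = f(1.000000, 0.630000) = 0.016171
  k2 = f(1.070000, 0.631132) = 0.050418
  y ← 0.630000 + 0.14·0.050418 = 0.637058
x=1.140000, y=0.637058:
  k1 = f(1.140000, 0.637058) = 0.074087
  k2 = f(1.210000, 0.642245) = 0.094276
  y ← 0.637058 + 0.14·0.094276 = 0.650257
x=1.280000, y=0.650257:
  k1 = f(1.280000, 0.650257) = 0.106179
  k2 = f(1.350000, 0.657690) = 0.114150
  y ← 0.650257 + 0.14·0.114150 = 0.666238
y(1.42) ≈ 0.6662

0.6662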